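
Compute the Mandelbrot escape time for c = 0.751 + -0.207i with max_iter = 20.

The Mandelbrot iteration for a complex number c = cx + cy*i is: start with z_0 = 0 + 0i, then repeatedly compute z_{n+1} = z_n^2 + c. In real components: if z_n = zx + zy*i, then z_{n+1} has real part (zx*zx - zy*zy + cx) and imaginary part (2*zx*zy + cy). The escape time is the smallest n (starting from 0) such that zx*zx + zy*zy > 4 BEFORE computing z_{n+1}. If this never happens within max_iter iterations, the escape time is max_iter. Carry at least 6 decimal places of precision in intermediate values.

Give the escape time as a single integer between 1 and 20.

Answer: 3

Derivation:
z_0 = 0 + 0i, c = 0.7510 + -0.2070i
Iter 1: z = 0.7510 + -0.2070i, |z|^2 = 0.6069
Iter 2: z = 1.2722 + -0.5179i, |z|^2 = 1.8866
Iter 3: z = 2.1011 + -1.5247i, |z|^2 = 6.7396
Escaped at iteration 3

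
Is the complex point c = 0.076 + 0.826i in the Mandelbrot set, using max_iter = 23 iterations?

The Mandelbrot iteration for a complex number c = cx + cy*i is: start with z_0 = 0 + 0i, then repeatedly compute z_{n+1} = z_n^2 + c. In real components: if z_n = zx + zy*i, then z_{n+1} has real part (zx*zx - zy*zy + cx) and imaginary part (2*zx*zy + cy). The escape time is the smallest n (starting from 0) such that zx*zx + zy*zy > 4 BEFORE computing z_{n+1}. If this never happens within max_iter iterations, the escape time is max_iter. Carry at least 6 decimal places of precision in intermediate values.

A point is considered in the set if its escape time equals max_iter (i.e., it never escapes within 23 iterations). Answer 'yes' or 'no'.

Answer: no

Derivation:
z_0 = 0 + 0i, c = 0.0760 + 0.8260i
Iter 1: z = 0.0760 + 0.8260i, |z|^2 = 0.6881
Iter 2: z = -0.6005 + 0.9516i, |z|^2 = 1.2661
Iter 3: z = -0.4689 + -0.3168i, |z|^2 = 0.3202
Iter 4: z = 0.1955 + 1.1231i, |z|^2 = 1.2995
Iter 5: z = -1.1471 + 1.2650i, |z|^2 = 2.9161
Iter 6: z = -0.2084 + -2.0762i, |z|^2 = 4.3540
Escaped at iteration 6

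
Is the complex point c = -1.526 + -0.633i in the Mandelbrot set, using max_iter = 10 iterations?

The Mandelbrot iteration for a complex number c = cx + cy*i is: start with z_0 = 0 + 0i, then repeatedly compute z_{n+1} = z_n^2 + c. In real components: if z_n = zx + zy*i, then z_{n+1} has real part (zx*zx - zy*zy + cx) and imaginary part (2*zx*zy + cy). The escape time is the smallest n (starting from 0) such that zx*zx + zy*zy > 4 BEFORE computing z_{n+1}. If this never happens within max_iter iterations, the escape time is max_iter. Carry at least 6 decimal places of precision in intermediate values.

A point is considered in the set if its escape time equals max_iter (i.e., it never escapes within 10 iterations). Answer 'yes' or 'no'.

Answer: no

Derivation:
z_0 = 0 + 0i, c = -1.5260 + -0.6330i
Iter 1: z = -1.5260 + -0.6330i, |z|^2 = 2.7294
Iter 2: z = 0.4020 + 1.2989i, |z|^2 = 1.8488
Iter 3: z = -3.0516 + 0.4113i, |z|^2 = 9.4814
Escaped at iteration 3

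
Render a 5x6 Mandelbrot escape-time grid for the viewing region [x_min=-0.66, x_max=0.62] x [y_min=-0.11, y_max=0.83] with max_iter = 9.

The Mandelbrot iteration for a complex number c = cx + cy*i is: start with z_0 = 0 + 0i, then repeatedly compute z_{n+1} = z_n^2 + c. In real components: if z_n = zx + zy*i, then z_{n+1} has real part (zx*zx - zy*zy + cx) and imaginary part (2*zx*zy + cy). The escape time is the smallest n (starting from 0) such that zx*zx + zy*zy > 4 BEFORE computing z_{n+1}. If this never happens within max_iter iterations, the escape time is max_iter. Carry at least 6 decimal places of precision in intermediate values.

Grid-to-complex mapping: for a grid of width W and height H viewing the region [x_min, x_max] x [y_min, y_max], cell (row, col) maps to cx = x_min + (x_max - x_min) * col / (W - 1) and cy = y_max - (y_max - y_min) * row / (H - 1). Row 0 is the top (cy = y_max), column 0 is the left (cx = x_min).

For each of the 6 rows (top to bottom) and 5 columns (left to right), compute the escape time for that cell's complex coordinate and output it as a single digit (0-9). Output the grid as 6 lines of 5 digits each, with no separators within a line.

(row=0, col=0): c = -0.6600 + 0.8300i → escape time 4
(row=0, col=1): c = -0.3400 + 0.8300i → escape time 7
(row=0, col=2): c = -0.0200 + 0.8300i → escape time 9
(row=0, col=3): c = 0.3000 + 0.8300i → escape time 4
(row=0, col=4): c = 0.6200 + 0.8300i → escape time 3
(row=1, col=0): c = -0.6600 + 0.6420i → escape time 7
(row=1, col=1): c = -0.3400 + 0.6420i → escape time 9
(row=1, col=2): c = -0.0200 + 0.6420i → escape time 9
(row=1, col=3): c = 0.3000 + 0.6420i → escape time 9
(row=1, col=4): c = 0.6200 + 0.6420i → escape time 3
(row=2, col=0): c = -0.6600 + 0.4540i → escape time 9
(row=2, col=1): c = -0.3400 + 0.4540i → escape time 9
(row=2, col=2): c = -0.0200 + 0.4540i → escape time 9
(row=2, col=3): c = 0.3000 + 0.4540i → escape time 9
(row=2, col=4): c = 0.6200 + 0.4540i → escape time 3
(row=3, col=0): c = -0.6600 + 0.2660i → escape time 9
(row=3, col=1): c = -0.3400 + 0.2660i → escape time 9
(row=3, col=2): c = -0.0200 + 0.2660i → escape time 9
(row=3, col=3): c = 0.3000 + 0.2660i → escape time 9
(row=3, col=4): c = 0.6200 + 0.2660i → escape time 4
(row=4, col=0): c = -0.6600 + 0.0780i → escape time 9
(row=4, col=1): c = -0.3400 + 0.0780i → escape time 9
(row=4, col=2): c = -0.0200 + 0.0780i → escape time 9
(row=4, col=3): c = 0.3000 + 0.0780i → escape time 9
(row=4, col=4): c = 0.6200 + 0.0780i → escape time 4
(row=5, col=0): c = -0.6600 + -0.1100i → escape time 9
(row=5, col=1): c = -0.3400 + -0.1100i → escape time 9
(row=5, col=2): c = -0.0200 + -0.1100i → escape time 9
(row=5, col=3): c = 0.3000 + -0.1100i → escape time 9
(row=5, col=4): c = 0.6200 + -0.1100i → escape time 4

Answer: 47943
79993
99993
99994
99994
99994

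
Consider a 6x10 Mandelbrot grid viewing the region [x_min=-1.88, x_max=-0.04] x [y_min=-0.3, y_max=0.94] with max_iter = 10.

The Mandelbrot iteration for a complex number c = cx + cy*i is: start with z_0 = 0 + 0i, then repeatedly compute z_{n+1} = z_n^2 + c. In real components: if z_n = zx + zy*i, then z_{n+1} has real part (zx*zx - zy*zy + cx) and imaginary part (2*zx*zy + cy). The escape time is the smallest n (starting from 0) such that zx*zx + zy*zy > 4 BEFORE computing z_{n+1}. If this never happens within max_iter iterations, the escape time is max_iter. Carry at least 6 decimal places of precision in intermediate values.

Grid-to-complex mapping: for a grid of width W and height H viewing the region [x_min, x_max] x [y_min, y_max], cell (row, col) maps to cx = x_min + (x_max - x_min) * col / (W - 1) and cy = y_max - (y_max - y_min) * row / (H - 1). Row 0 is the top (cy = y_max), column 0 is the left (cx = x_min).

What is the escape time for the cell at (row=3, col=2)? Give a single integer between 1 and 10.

z_0 = 0 + 0i, c = -1.1440 + 0.5267i
Iter 1: z = -1.1440 + 0.5267i, |z|^2 = 1.5861
Iter 2: z = -0.1126 + -0.6783i, |z|^2 = 0.4728
Iter 3: z = -1.5915 + 0.6795i, |z|^2 = 2.9945
Iter 4: z = 0.9271 + -1.6361i, |z|^2 = 3.5362
Iter 5: z = -2.9614 + -2.5069i, |z|^2 = 15.0540
Escaped at iteration 5

Answer: 5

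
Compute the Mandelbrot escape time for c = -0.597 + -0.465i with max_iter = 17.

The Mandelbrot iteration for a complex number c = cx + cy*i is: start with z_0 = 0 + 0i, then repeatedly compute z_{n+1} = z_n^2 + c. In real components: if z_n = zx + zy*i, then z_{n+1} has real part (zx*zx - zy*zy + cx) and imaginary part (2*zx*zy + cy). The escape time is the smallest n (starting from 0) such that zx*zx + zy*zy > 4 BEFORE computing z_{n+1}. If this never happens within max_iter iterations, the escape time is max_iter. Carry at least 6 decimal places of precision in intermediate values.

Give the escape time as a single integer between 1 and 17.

Answer: 17

Derivation:
z_0 = 0 + 0i, c = -0.5970 + -0.4650i
Iter 1: z = -0.5970 + -0.4650i, |z|^2 = 0.5726
Iter 2: z = -0.4568 + 0.0902i, |z|^2 = 0.2168
Iter 3: z = -0.3965 + -0.5474i, |z|^2 = 0.4568
Iter 4: z = -0.7395 + -0.0309i, |z|^2 = 0.5478
Iter 5: z = -0.0511 + -0.4192i, |z|^2 = 0.1784
Iter 6: z = -0.7701 + -0.4221i, |z|^2 = 0.7713
Iter 7: z = -0.1821 + 0.1852i, |z|^2 = 0.0675
Iter 8: z = -0.5982 + -0.5325i, |z|^2 = 0.6413
Iter 9: z = -0.5227 + 0.1720i, |z|^2 = 0.3028
Iter 10: z = -0.3533 + -0.6448i, |z|^2 = 0.5406
Iter 11: z = -0.8879 + -0.0093i, |z|^2 = 0.7885
Iter 12: z = 0.1913 + -0.4484i, |z|^2 = 0.2377
Iter 13: z = -0.7615 + -0.6365i, |z|^2 = 0.9851
Iter 14: z = -0.4223 + 0.5045i, |z|^2 = 0.4328
Iter 15: z = -0.6731 + -0.8911i, |z|^2 = 1.2471
Iter 16: z = -0.9380 + 0.7346i, |z|^2 = 1.4194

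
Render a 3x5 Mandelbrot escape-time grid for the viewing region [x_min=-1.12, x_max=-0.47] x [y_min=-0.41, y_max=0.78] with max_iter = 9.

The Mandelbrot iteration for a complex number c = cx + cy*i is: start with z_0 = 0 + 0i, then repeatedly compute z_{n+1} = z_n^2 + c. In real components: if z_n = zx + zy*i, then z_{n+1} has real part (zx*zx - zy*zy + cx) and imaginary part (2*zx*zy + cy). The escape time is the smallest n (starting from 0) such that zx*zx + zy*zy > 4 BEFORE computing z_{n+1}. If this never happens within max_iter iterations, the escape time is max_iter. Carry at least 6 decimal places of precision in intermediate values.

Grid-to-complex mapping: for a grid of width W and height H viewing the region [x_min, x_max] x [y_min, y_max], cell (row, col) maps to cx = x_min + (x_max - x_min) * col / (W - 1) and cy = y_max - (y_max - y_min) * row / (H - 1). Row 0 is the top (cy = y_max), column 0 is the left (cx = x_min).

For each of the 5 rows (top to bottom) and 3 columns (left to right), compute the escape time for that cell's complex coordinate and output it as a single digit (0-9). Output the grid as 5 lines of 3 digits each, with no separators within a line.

(row=0, col=0): c = -1.1200 + 0.7800i → escape time 3
(row=0, col=1): c = -0.7950 + 0.7800i → escape time 4
(row=0, col=2): c = -0.4700 + 0.7800i → escape time 6
(row=1, col=0): c = -1.1200 + 0.4825i → escape time 5
(row=1, col=1): c = -0.7950 + 0.4825i → escape time 6
(row=1, col=2): c = -0.4700 + 0.4825i → escape time 9
(row=2, col=0): c = -1.1200 + 0.1850i → escape time 9
(row=2, col=1): c = -0.7950 + 0.1850i → escape time 9
(row=2, col=2): c = -0.4700 + 0.1850i → escape time 9
(row=3, col=0): c = -1.1200 + -0.1125i → escape time 9
(row=3, col=1): c = -0.7950 + -0.1125i → escape time 9
(row=3, col=2): c = -0.4700 + -0.1125i → escape time 9
(row=4, col=0): c = -1.1200 + -0.4100i → escape time 6
(row=4, col=1): c = -0.7950 + -0.4100i → escape time 7
(row=4, col=2): c = -0.4700 + -0.4100i → escape time 9

Answer: 346
569
999
999
679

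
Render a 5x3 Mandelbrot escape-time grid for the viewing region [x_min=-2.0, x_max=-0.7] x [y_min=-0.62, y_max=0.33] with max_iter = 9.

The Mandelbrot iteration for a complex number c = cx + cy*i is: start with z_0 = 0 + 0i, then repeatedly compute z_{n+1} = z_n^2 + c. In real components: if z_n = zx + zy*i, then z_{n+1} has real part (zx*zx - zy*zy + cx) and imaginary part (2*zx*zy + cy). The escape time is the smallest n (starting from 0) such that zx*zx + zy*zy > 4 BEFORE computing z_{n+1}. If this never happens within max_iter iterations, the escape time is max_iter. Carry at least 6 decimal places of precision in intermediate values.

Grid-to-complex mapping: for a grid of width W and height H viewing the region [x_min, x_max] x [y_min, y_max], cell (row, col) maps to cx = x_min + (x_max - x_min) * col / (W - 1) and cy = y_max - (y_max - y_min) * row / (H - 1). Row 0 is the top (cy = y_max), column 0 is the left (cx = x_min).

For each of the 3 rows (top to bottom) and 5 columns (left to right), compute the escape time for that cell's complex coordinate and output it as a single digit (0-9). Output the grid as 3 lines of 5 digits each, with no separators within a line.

Answer: 14699
15999
13346

Derivation:
(row=0, col=0): c = -2.0000 + 0.3300i → escape time 1
(row=0, col=1): c = -1.6750 + 0.3300i → escape time 4
(row=0, col=2): c = -1.3500 + 0.3300i → escape time 6
(row=0, col=3): c = -1.0250 + 0.3300i → escape time 9
(row=0, col=4): c = -0.7000 + 0.3300i → escape time 9
(row=1, col=0): c = -2.0000 + -0.1450i → escape time 1
(row=1, col=1): c = -1.6750 + -0.1450i → escape time 5
(row=1, col=2): c = -1.3500 + -0.1450i → escape time 9
(row=1, col=3): c = -1.0250 + -0.1450i → escape time 9
(row=1, col=4): c = -0.7000 + -0.1450i → escape time 9
(row=2, col=0): c = -2.0000 + -0.6200i → escape time 1
(row=2, col=1): c = -1.6750 + -0.6200i → escape time 3
(row=2, col=2): c = -1.3500 + -0.6200i → escape time 3
(row=2, col=3): c = -1.0250 + -0.6200i → escape time 4
(row=2, col=4): c = -0.7000 + -0.6200i → escape time 6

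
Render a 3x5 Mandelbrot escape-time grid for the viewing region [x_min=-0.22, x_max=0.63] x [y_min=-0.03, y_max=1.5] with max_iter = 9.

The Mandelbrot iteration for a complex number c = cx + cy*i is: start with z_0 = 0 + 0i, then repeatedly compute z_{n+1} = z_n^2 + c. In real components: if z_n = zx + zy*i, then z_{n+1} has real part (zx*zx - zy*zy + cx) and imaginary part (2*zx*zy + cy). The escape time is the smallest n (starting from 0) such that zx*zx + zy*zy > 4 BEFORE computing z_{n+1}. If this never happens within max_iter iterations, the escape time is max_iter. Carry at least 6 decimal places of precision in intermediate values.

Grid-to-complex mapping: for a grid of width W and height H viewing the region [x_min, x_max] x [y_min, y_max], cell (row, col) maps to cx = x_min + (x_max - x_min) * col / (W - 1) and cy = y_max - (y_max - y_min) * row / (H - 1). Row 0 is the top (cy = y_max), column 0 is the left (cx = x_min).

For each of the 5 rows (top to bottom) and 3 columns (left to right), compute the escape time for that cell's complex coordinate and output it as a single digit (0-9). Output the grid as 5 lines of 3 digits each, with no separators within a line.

Answer: 222
932
963
994
994

Derivation:
(row=0, col=0): c = -0.2200 + 1.5000i → escape time 2
(row=0, col=1): c = 0.2050 + 1.5000i → escape time 2
(row=0, col=2): c = 0.6300 + 1.5000i → escape time 2
(row=1, col=0): c = -0.2200 + 1.1175i → escape time 9
(row=1, col=1): c = 0.2050 + 1.1175i → escape time 3
(row=1, col=2): c = 0.6300 + 1.1175i → escape time 2
(row=2, col=0): c = -0.2200 + 0.7350i → escape time 9
(row=2, col=1): c = 0.2050 + 0.7350i → escape time 6
(row=2, col=2): c = 0.6300 + 0.7350i → escape time 3
(row=3, col=0): c = -0.2200 + 0.3525i → escape time 9
(row=3, col=1): c = 0.2050 + 0.3525i → escape time 9
(row=3, col=2): c = 0.6300 + 0.3525i → escape time 4
(row=4, col=0): c = -0.2200 + -0.0300i → escape time 9
(row=4, col=1): c = 0.2050 + -0.0300i → escape time 9
(row=4, col=2): c = 0.6300 + -0.0300i → escape time 4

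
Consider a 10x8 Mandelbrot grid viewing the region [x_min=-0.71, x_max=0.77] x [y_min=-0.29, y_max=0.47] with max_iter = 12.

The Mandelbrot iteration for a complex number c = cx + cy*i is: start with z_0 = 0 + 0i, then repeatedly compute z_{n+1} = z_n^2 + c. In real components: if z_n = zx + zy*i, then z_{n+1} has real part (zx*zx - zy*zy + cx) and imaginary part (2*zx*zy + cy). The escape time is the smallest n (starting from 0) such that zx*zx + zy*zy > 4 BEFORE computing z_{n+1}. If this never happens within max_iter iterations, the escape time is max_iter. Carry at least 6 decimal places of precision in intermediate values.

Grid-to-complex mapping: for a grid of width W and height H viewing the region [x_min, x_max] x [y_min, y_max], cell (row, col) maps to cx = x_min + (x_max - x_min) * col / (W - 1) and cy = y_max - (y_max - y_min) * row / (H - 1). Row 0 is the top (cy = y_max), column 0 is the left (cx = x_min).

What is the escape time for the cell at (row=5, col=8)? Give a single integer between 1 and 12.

z_0 = 0 + 0i, c = 0.6056 + -0.0729i
Iter 1: z = 0.6056 + -0.0729i, |z|^2 = 0.3720
Iter 2: z = 0.9669 + -0.1611i, |z|^2 = 0.9609
Iter 3: z = 1.5146 + -0.3844i, |z|^2 = 2.4417
Iter 4: z = 2.7518 + -1.2373i, |z|^2 = 9.1030
Escaped at iteration 4

Answer: 4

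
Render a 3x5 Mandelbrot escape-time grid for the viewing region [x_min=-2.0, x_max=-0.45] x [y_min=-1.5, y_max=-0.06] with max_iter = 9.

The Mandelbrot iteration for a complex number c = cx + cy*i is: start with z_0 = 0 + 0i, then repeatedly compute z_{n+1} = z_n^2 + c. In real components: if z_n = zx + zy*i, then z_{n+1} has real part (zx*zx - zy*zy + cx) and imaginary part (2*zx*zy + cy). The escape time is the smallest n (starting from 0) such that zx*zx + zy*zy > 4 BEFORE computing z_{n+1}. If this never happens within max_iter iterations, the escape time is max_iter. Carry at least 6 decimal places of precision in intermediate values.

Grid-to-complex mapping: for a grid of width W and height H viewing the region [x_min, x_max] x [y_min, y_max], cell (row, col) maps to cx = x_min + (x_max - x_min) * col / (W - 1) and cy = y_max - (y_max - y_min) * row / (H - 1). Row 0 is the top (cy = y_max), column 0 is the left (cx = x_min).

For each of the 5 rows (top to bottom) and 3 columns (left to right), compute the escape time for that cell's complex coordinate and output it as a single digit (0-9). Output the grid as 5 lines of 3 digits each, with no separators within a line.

(row=0, col=0): c = -2.0000 + -0.0600i → escape time 1
(row=0, col=1): c = -1.2250 + -0.0600i → escape time 9
(row=0, col=2): c = -0.4500 + -0.0600i → escape time 9
(row=1, col=0): c = -2.0000 + -0.4200i → escape time 1
(row=1, col=1): c = -1.2250 + -0.4200i → escape time 6
(row=1, col=2): c = -0.4500 + -0.4200i → escape time 9
(row=2, col=0): c = -2.0000 + -0.7800i → escape time 1
(row=2, col=1): c = -1.2250 + -0.7800i → escape time 3
(row=2, col=2): c = -0.4500 + -0.7800i → escape time 6
(row=3, col=0): c = -2.0000 + -1.1400i → escape time 1
(row=3, col=1): c = -1.2250 + -1.1400i → escape time 3
(row=3, col=2): c = -0.4500 + -1.1400i → escape time 3
(row=4, col=0): c = -2.0000 + -1.5000i → escape time 1
(row=4, col=1): c = -1.2250 + -1.5000i → escape time 2
(row=4, col=2): c = -0.4500 + -1.5000i → escape time 2

Answer: 199
169
136
133
122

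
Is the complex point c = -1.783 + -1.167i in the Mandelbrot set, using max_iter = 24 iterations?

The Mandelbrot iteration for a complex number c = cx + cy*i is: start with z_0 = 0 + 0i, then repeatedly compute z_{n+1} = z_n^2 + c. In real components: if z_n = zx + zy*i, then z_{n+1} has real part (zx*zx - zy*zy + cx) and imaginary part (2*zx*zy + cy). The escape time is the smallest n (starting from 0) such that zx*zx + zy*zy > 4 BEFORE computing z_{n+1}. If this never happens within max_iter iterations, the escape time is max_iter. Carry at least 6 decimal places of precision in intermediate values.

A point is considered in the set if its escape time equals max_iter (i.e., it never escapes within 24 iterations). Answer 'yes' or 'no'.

z_0 = 0 + 0i, c = -1.7830 + -1.1670i
Iter 1: z = -1.7830 + -1.1670i, |z|^2 = 4.5410
Escaped at iteration 1

Answer: no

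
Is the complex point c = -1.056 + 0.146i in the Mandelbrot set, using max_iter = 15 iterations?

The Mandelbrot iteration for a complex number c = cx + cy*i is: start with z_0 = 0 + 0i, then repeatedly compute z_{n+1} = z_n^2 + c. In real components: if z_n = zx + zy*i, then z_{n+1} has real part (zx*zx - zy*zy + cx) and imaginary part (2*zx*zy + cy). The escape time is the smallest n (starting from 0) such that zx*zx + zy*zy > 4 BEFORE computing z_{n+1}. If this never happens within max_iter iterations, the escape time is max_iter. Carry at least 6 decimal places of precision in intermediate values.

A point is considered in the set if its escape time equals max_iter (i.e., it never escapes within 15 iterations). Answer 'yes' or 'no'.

Answer: yes

Derivation:
z_0 = 0 + 0i, c = -1.0560 + 0.1460i
Iter 1: z = -1.0560 + 0.1460i, |z|^2 = 1.1365
Iter 2: z = 0.0378 + -0.1624i, |z|^2 = 0.0278
Iter 3: z = -1.0809 + 0.1337i, |z|^2 = 1.1863
Iter 4: z = 0.0945 + -0.1431i, |z|^2 = 0.0294
Iter 5: z = -1.0675 + 0.1190i, |z|^2 = 1.1538
Iter 6: z = 0.0695 + -0.1080i, |z|^2 = 0.0165
Iter 7: z = -1.0628 + 0.1310i, |z|^2 = 1.1468
Iter 8: z = 0.0564 + -0.1325i, |z|^2 = 0.0207
Iter 9: z = -1.0704 + 0.1310i, |z|^2 = 1.1628
Iter 10: z = 0.0725 + -0.1345i, |z|^2 = 0.0234
Iter 11: z = -1.0688 + 0.1265i, |z|^2 = 1.1584
Iter 12: z = 0.0704 + -0.1244i, |z|^2 = 0.0204
Iter 13: z = -1.0665 + 0.1285i, |z|^2 = 1.1540
Iter 14: z = 0.0650 + -0.1280i, |z|^2 = 0.0206
Did not escape in 15 iterations → in set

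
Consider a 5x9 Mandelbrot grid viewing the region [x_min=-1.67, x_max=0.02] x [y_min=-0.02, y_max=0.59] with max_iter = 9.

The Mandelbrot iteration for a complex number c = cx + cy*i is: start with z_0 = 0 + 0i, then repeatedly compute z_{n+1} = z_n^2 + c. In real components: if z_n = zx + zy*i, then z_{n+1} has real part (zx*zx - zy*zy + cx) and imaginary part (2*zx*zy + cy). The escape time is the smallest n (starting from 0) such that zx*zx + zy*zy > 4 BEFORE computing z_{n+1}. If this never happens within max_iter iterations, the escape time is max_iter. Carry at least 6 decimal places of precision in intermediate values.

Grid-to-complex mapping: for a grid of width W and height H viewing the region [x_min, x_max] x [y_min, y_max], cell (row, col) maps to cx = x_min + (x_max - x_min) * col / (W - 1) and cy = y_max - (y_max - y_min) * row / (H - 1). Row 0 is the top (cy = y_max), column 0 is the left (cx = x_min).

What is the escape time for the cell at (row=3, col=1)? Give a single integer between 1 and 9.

Answer: 9

Derivation:
z_0 = 0 + 0i, c = -1.2475 + 0.3612i
Iter 1: z = -1.2475 + 0.3612i, |z|^2 = 1.6868
Iter 2: z = 0.1783 + -0.5401i, |z|^2 = 0.3234
Iter 3: z = -1.5074 + 0.1687i, |z|^2 = 2.3007
Iter 4: z = 0.9963 + -0.1474i, |z|^2 = 1.0143
Iter 5: z = -0.2766 + 0.0676i, |z|^2 = 0.0811
Iter 6: z = -1.1755 + 0.3239i, |z|^2 = 1.4868
Iter 7: z = 0.0295 + -0.4002i, |z|^2 = 0.1610
Iter 8: z = -1.4068 + 0.3376i, |z|^2 = 2.0930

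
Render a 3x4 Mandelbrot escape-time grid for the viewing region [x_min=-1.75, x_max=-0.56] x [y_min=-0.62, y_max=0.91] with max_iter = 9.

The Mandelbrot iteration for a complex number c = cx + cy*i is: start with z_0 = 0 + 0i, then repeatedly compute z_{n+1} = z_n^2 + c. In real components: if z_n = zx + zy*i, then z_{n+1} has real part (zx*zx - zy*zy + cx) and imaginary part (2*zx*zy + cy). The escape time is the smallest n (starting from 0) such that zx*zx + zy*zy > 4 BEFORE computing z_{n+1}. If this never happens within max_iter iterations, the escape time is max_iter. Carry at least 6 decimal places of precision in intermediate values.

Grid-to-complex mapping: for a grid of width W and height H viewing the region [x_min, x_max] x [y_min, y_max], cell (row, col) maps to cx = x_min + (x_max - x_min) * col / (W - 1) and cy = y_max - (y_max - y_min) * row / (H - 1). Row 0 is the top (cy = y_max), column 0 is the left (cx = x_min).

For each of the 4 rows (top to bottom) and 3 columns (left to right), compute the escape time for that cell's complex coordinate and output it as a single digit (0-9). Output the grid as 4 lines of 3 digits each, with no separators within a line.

(row=0, col=0): c = -1.7500 + 0.9100i → escape time 2
(row=0, col=1): c = -1.1550 + 0.9100i → escape time 3
(row=0, col=2): c = -0.5600 + 0.9100i → escape time 4
(row=1, col=0): c = -1.7500 + 0.4000i → escape time 3
(row=1, col=1): c = -1.1550 + 0.4000i → escape time 7
(row=1, col=2): c = -0.5600 + 0.4000i → escape time 9
(row=2, col=0): c = -1.7500 + -0.1100i → escape time 4
(row=2, col=1): c = -1.1550 + -0.1100i → escape time 9
(row=2, col=2): c = -0.5600 + -0.1100i → escape time 9
(row=3, col=0): c = -1.7500 + -0.6200i → escape time 3
(row=3, col=1): c = -1.1550 + -0.6200i → escape time 3
(row=3, col=2): c = -0.5600 + -0.6200i → escape time 9

Answer: 234
379
499
339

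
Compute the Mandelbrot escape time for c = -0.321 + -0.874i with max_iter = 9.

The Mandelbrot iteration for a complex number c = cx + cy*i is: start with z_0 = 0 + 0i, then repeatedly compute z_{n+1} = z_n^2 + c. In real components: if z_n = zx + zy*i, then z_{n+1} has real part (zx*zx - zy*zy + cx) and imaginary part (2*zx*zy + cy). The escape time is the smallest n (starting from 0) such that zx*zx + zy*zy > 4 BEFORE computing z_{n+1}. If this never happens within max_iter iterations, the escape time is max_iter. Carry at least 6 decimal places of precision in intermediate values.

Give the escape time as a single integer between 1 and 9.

z_0 = 0 + 0i, c = -0.3210 + -0.8740i
Iter 1: z = -0.3210 + -0.8740i, |z|^2 = 0.8669
Iter 2: z = -0.9818 + -0.3129i, |z|^2 = 1.0619
Iter 3: z = 0.5451 + -0.2596i, |z|^2 = 0.3645
Iter 4: z = -0.0913 + -1.1570i, |z|^2 = 1.3470
Iter 5: z = -1.6513 + -0.6628i, |z|^2 = 3.1662
Iter 6: z = 1.9665 + 1.3151i, |z|^2 = 5.5966
Escaped at iteration 6

Answer: 6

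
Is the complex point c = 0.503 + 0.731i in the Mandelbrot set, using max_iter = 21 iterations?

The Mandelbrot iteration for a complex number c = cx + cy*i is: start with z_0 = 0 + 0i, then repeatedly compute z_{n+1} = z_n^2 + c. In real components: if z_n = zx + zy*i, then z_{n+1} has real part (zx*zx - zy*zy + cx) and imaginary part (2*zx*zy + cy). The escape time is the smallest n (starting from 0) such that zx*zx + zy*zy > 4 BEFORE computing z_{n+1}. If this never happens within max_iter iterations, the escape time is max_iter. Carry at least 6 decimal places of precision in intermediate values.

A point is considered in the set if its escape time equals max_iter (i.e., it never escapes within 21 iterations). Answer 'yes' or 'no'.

Answer: no

Derivation:
z_0 = 0 + 0i, c = 0.5030 + 0.7310i
Iter 1: z = 0.5030 + 0.7310i, |z|^2 = 0.7874
Iter 2: z = 0.2216 + 1.4664i, |z|^2 = 2.1994
Iter 3: z = -1.5982 + 1.3810i, |z|^2 = 4.4614
Escaped at iteration 3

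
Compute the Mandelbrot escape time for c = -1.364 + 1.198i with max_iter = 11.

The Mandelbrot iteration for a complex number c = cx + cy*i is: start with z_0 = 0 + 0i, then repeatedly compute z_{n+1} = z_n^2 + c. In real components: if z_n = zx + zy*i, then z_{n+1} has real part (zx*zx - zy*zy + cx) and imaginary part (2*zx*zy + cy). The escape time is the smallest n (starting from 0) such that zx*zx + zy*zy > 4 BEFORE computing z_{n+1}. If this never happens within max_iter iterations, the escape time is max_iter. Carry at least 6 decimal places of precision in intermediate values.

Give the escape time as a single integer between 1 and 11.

Answer: 2

Derivation:
z_0 = 0 + 0i, c = -1.3640 + 1.1980i
Iter 1: z = -1.3640 + 1.1980i, |z|^2 = 3.2957
Iter 2: z = -0.9387 + -2.0701i, |z|^2 = 5.1667
Escaped at iteration 2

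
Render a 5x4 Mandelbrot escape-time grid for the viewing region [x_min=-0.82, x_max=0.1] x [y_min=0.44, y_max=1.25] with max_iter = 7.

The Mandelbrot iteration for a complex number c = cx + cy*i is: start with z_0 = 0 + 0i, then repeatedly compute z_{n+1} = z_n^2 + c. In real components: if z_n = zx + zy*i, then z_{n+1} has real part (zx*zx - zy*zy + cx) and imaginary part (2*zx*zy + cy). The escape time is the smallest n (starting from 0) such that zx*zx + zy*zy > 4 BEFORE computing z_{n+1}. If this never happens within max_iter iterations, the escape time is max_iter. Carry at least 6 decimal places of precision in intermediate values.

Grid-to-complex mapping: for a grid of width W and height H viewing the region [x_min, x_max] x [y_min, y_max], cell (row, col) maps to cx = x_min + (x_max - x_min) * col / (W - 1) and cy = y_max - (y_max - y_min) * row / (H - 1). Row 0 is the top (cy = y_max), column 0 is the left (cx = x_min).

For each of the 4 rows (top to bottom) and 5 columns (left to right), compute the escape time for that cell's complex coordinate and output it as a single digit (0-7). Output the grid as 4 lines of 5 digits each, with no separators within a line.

(row=0, col=0): c = -0.8200 + 1.2500i → escape time 3
(row=0, col=1): c = -0.5900 + 1.2500i → escape time 3
(row=0, col=2): c = -0.3600 + 1.2500i → escape time 3
(row=0, col=3): c = -0.1300 + 1.2500i → escape time 3
(row=0, col=4): c = 0.1000 + 1.2500i → escape time 2
(row=1, col=0): c = -0.8200 + 0.9800i → escape time 3
(row=1, col=1): c = -0.5900 + 0.9800i → escape time 4
(row=1, col=2): c = -0.3600 + 0.9800i → escape time 5
(row=1, col=3): c = -0.1300 + 0.9800i → escape time 7
(row=1, col=4): c = 0.1000 + 0.9800i → escape time 4
(row=2, col=0): c = -0.8200 + 0.7100i → escape time 4
(row=2, col=1): c = -0.5900 + 0.7100i → escape time 7
(row=2, col=2): c = -0.3600 + 0.7100i → escape time 7
(row=2, col=3): c = -0.1300 + 0.7100i → escape time 7
(row=2, col=4): c = 0.1000 + 0.7100i → escape time 7
(row=3, col=0): c = -0.8200 + 0.4400i → escape time 7
(row=3, col=1): c = -0.5900 + 0.4400i → escape time 7
(row=3, col=2): c = -0.3600 + 0.4400i → escape time 7
(row=3, col=3): c = -0.1300 + 0.4400i → escape time 7
(row=3, col=4): c = 0.1000 + 0.4400i → escape time 7

Answer: 33332
34574
47777
77777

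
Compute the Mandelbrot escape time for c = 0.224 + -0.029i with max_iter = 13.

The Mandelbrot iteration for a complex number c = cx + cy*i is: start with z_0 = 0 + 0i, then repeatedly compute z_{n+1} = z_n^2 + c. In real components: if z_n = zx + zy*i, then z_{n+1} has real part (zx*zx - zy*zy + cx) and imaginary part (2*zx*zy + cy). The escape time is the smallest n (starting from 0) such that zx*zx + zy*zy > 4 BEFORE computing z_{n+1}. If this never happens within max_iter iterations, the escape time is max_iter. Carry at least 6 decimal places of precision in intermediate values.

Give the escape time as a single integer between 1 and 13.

Answer: 13

Derivation:
z_0 = 0 + 0i, c = 0.2240 + -0.0290i
Iter 1: z = 0.2240 + -0.0290i, |z|^2 = 0.0510
Iter 2: z = 0.2733 + -0.0420i, |z|^2 = 0.0765
Iter 3: z = 0.2969 + -0.0520i, |z|^2 = 0.0909
Iter 4: z = 0.3095 + -0.0599i, |z|^2 = 0.0994
Iter 5: z = 0.3162 + -0.0660i, |z|^2 = 0.1043
Iter 6: z = 0.3196 + -0.0708i, |z|^2 = 0.1072
Iter 7: z = 0.3211 + -0.0742i, |z|^2 = 0.1086
Iter 8: z = 0.3216 + -0.0767i, |z|^2 = 0.1093
Iter 9: z = 0.3216 + -0.0783i, |z|^2 = 0.1095
Iter 10: z = 0.3213 + -0.0794i, |z|^2 = 0.1095
Iter 11: z = 0.3209 + -0.0800i, |z|^2 = 0.1094
Iter 12: z = 0.3206 + -0.0803i, |z|^2 = 0.1092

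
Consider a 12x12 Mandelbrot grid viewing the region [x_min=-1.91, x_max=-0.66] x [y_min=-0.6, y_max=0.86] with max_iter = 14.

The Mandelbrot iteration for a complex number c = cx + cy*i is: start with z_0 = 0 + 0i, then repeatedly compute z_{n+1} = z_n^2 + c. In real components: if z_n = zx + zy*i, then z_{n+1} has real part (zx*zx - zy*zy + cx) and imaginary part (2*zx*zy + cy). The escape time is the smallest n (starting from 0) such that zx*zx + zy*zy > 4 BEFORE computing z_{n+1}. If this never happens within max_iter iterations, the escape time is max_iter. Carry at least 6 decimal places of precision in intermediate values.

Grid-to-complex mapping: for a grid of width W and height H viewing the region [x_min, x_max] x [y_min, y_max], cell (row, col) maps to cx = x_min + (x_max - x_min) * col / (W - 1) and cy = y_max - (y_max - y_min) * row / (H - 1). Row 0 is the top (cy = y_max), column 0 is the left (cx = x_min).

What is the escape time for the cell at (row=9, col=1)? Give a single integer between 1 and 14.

z_0 = 0 + 0i, c = -1.7964 + -0.3345i
Iter 1: z = -1.7964 + -0.3345i, |z|^2 = 3.3388
Iter 2: z = 1.3186 + 0.8674i, |z|^2 = 2.4912
Iter 3: z = -0.8099 + 1.9530i, |z|^2 = 4.4701
Escaped at iteration 3

Answer: 3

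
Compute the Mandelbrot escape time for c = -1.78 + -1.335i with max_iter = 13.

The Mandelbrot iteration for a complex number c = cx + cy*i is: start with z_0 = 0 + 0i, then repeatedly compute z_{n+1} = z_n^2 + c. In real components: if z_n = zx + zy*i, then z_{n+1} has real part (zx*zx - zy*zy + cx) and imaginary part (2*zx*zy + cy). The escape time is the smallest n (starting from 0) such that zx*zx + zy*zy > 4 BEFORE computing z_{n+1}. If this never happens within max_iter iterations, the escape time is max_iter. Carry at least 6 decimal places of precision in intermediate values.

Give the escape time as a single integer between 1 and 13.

z_0 = 0 + 0i, c = -1.7800 + -1.3350i
Iter 1: z = -1.7800 + -1.3350i, |z|^2 = 4.9506
Escaped at iteration 1

Answer: 1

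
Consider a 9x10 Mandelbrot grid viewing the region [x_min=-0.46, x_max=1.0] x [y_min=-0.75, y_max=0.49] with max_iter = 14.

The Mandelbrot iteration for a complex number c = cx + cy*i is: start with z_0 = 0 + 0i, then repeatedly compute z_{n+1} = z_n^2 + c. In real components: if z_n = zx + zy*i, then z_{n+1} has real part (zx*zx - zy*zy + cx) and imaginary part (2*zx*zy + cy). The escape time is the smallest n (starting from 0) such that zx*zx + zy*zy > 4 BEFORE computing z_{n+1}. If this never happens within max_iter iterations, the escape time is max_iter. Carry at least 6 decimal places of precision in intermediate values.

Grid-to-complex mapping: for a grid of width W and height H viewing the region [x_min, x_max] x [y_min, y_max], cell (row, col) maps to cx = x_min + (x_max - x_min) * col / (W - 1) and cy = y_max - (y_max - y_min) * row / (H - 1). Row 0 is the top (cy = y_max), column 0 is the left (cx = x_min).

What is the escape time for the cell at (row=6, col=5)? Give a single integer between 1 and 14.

z_0 = 0 + 0i, c = 0.4525 + -0.3367i
Iter 1: z = 0.4525 + -0.3367i, |z|^2 = 0.3181
Iter 2: z = 0.5439 + -0.6413i, |z|^2 = 0.7072
Iter 3: z = 0.3370 + -1.0343i, |z|^2 = 1.1834
Iter 4: z = -0.5038 + -1.0338i, |z|^2 = 1.3226
Iter 5: z = -0.3625 + 0.7050i, |z|^2 = 0.6284
Iter 6: z = 0.0869 + -0.8478i, |z|^2 = 0.7263
Iter 7: z = -0.2587 + -0.4840i, |z|^2 = 0.3012
Iter 8: z = 0.2852 + -0.0862i, |z|^2 = 0.0888
Iter 9: z = 0.5264 + -0.3858i, |z|^2 = 0.4260
Iter 10: z = 0.5807 + -0.7429i, |z|^2 = 0.8891
Iter 11: z = 0.2379 + -1.1995i, |z|^2 = 1.4953
Iter 12: z = -0.9297 + -0.9073i, |z|^2 = 1.6875
Iter 13: z = 0.4936 + 1.3503i, |z|^2 = 2.0670

Answer: 14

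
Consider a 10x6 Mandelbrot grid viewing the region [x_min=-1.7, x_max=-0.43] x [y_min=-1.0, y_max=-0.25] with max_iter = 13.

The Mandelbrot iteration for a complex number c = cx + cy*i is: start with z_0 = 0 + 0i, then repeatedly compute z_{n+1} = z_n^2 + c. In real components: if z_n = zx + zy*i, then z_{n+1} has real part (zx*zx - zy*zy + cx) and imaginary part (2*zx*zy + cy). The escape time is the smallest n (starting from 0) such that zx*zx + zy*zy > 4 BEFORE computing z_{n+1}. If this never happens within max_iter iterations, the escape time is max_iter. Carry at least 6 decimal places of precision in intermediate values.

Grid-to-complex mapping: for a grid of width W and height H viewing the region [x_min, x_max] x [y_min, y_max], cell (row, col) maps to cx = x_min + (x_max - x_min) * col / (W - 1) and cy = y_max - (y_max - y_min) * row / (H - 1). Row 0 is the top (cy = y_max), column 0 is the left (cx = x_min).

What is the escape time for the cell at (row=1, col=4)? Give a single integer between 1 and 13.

Answer: 7

Derivation:
z_0 = 0 + 0i, c = -1.1356 + -0.4000i
Iter 1: z = -1.1356 + -0.4000i, |z|^2 = 1.4495
Iter 2: z = -0.0061 + 0.5084i, |z|^2 = 0.2586
Iter 3: z = -1.3940 + -0.4062i, |z|^2 = 2.1083
Iter 4: z = 0.6428 + 0.7324i, |z|^2 = 0.9497
Iter 5: z = -1.2588 + 0.5416i, |z|^2 = 1.8780
Iter 6: z = 0.1557 + -1.7636i, |z|^2 = 3.1346
Iter 7: z = -4.2216 + -0.9493i, |z|^2 = 18.7231
Escaped at iteration 7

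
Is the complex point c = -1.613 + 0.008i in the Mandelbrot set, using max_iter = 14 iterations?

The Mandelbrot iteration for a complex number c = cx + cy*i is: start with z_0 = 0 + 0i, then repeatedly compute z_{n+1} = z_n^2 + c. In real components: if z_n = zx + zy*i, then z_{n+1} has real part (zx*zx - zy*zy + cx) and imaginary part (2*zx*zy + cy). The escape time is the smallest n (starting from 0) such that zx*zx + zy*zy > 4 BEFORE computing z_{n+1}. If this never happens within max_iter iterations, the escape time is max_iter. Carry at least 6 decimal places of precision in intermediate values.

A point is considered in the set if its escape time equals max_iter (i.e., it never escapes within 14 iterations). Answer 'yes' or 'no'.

z_0 = 0 + 0i, c = -1.6130 + 0.0080i
Iter 1: z = -1.6130 + 0.0080i, |z|^2 = 2.6018
Iter 2: z = 0.9887 + -0.0178i, |z|^2 = 0.9779
Iter 3: z = -0.6358 + -0.0272i, |z|^2 = 0.4050
Iter 4: z = -1.2095 + 0.0426i, |z|^2 = 1.4648
Iter 5: z = -0.1519 + -0.0951i, |z|^2 = 0.0321
Iter 6: z = -1.5990 + 0.0369i, |z|^2 = 2.5581
Iter 7: z = 0.9424 + -0.1099i, |z|^2 = 0.9001
Iter 8: z = -0.7370 + -0.1992i, |z|^2 = 0.5829
Iter 9: z = -1.1094 + 0.3016i, |z|^2 = 1.3218
Iter 10: z = -0.4731 + -0.6612i, |z|^2 = 0.6610
Iter 11: z = -1.8263 + 0.6336i, |z|^2 = 3.7369
Iter 12: z = 1.3209 + -2.3064i, |z|^2 = 7.0642
Escaped at iteration 12

Answer: no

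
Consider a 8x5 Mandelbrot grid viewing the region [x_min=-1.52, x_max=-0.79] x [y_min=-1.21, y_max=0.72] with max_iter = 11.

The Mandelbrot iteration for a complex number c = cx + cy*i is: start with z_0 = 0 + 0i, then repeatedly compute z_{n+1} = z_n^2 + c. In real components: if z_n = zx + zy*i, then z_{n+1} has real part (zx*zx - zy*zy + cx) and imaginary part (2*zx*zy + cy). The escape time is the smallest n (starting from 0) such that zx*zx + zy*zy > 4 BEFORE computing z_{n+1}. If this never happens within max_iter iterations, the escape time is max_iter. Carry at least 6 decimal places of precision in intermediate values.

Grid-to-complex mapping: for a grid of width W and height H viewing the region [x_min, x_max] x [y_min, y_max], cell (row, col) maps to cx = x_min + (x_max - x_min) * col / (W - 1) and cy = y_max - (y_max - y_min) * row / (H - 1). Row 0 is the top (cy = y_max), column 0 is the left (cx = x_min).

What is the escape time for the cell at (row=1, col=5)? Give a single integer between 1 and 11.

Answer: 11

Derivation:
z_0 = 0 + 0i, c = -0.9986 + 0.2375i
Iter 1: z = -0.9986 + 0.2375i, |z|^2 = 1.0536
Iter 2: z = -0.0578 + -0.2368i, |z|^2 = 0.0594
Iter 3: z = -1.0513 + 0.2649i, |z|^2 = 1.1754
Iter 4: z = 0.0365 + -0.3195i, |z|^2 = 0.1034
Iter 5: z = -1.0993 + 0.2142i, |z|^2 = 1.2543
Iter 6: z = 0.1640 + -0.2334i, |z|^2 = 0.0814
Iter 7: z = -1.0261 + 0.1609i, |z|^2 = 1.0789
Iter 8: z = 0.0285 + -0.0928i, |z|^2 = 0.0094
Iter 9: z = -1.0064 + 0.2322i, |z|^2 = 1.0667
Iter 10: z = -0.0397 + -0.2299i, |z|^2 = 0.0544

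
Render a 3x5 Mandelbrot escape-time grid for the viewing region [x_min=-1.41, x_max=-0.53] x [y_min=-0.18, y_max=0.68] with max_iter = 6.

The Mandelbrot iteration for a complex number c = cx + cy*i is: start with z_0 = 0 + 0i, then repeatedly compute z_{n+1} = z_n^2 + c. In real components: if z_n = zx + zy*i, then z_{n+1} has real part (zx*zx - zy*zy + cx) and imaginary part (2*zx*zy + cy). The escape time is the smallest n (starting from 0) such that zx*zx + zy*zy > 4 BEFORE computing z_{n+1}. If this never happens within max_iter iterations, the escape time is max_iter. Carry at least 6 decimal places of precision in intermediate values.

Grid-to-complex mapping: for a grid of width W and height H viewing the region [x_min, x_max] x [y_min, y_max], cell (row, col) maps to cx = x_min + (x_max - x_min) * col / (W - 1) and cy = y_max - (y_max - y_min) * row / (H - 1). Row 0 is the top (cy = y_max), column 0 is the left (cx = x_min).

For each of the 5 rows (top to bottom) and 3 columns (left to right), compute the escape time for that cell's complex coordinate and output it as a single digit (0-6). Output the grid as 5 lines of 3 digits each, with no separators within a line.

(row=0, col=0): c = -1.4100 + 0.6800i → escape time 3
(row=0, col=1): c = -0.9700 + 0.6800i → escape time 4
(row=0, col=2): c = -0.5300 + 0.6800i → escape time 6
(row=1, col=0): c = -1.4100 + 0.4650i → escape time 3
(row=1, col=1): c = -0.9700 + 0.4650i → escape time 5
(row=1, col=2): c = -0.5300 + 0.4650i → escape time 6
(row=2, col=0): c = -1.4100 + 0.2500i → escape time 5
(row=2, col=1): c = -0.9700 + 0.2500i → escape time 6
(row=2, col=2): c = -0.5300 + 0.2500i → escape time 6
(row=3, col=0): c = -1.4100 + 0.0350i → escape time 6
(row=3, col=1): c = -0.9700 + 0.0350i → escape time 6
(row=3, col=2): c = -0.5300 + 0.0350i → escape time 6
(row=4, col=0): c = -1.4100 + -0.1800i → escape time 6
(row=4, col=1): c = -0.9700 + -0.1800i → escape time 6
(row=4, col=2): c = -0.5300 + -0.1800i → escape time 6

Answer: 346
356
566
666
666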